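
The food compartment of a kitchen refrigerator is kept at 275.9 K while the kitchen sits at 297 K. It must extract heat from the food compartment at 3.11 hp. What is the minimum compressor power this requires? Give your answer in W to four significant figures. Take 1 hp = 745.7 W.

The reservoir spacing is ΔT = 297 − 275.9 = 21.10 K.
COP_Carnot = T_C/ΔT = 275.90/21.10 = 13.08.
Ẇ_min = Q̇/COP_Carnot = 3.110/13.08 = 0.2378 hp = 177.4 W.

177.4 W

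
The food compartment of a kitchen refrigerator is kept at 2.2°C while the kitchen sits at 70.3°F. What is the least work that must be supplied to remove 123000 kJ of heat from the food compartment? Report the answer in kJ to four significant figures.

In absolute terms T_C = 275.35 K and T_H = 294.43 K, so ΔT = 19.08 K.
The reversible limit is COP_R = T_C/ΔT = 14.43, so W_min = Q_C/COP = Q_C·ΔT/T_C.
W_min = 123000 × 19.08/275.35 = 8522 kJ.

8522 kJ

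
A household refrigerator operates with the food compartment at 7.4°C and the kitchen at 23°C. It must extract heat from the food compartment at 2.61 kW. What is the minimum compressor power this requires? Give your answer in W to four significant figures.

In absolute terms T_C = 280.55 K and T_H = 296.15 K, so ΔT = 15.60 K.
COP_Carnot = T_C/ΔT = 280.55/15.60 = 17.98.
Ẇ_min = Q̇/COP_Carnot = 2.610/17.98 = 0.1451 kW = 145.1 W.

145.1 W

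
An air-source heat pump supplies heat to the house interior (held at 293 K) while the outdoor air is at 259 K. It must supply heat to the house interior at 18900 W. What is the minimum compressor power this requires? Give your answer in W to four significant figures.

The reservoir spacing is ΔT = 293 − 259 = 34.00 K.
COP_Carnot = T_H/ΔT = 293.00/34.00 = 8.618.
Ẇ_min = Q̇/COP_Carnot = 18900/8.618 = 2193 W.

2193 W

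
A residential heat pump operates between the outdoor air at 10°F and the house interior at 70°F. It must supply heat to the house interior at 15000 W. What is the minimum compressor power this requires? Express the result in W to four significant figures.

In absolute terms T_C = 260.93 K and T_H = 294.26 K, so ΔT = 33.33 K.
COP_Carnot = T_H/ΔT = 294.26/33.33 = 8.828.
Ẇ_min = Q̇/COP_Carnot = 15000/8.828 = 1699 W.

1699 W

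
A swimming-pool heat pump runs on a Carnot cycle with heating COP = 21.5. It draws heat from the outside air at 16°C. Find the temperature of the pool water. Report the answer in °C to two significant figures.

30 °C

COP_HP = T_H/(T_H − T_C) rearranges to T_H = COP·T_C/(COP − 1).
With T_C = 289.15 K, T_H = 21.5 × 289.15/20.50 = 303.25 K.
Converting, 303.25 K = 30.10°C.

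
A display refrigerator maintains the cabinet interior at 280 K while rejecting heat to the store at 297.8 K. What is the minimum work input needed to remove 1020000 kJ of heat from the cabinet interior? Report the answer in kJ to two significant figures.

The reservoir spacing is ΔT = 297.8 − 280 = 17.80 K.
The reversible limit is COP_R = T_C/ΔT = 15.73, so W_min = Q_C/COP = Q_C·ΔT/T_C.
W_min = 1020000 × 17.80/280.00 = 64840 kJ.

65000 kJ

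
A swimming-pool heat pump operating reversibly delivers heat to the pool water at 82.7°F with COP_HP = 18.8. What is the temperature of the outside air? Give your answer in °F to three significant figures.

COP_HP = T_H/(T_H − T_C) gives T_H − T_C = T_H/COP.
With T_H = 301.32 K, T_C = 301.32 × (1 − 1/18.8) = 285.29 K.
Converting, 285.29 K = 53.85°F.

53.9 °F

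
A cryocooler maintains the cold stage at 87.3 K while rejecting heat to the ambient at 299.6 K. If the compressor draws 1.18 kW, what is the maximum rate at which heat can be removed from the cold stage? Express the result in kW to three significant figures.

0.485 kW

The reservoir spacing is ΔT = 299.6 − 87.3 = 212.3 K.
COP_Carnot = T_C/ΔT = 87.30/212.3 = 0.4112.
Q̇_max = COP_Carnot × Ẇ = 0.4112 × 1.180 kW = 0.4852 kW.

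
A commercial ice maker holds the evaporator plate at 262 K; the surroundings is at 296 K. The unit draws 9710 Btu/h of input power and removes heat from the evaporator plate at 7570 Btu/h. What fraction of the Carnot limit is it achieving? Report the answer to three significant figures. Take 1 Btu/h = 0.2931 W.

0.101

COP_actual = Q̇_C/Ẇ = 7570/9710 = 0.7796.
The reservoir spacing is ΔT = 296 − 262 = 34.00 K.
COP_Carnot = T_C/ΔT = 262.00/34.00 = 7.706.
η_II = COP_actual/COP_Carnot = 0.7796/7.706 = 0.1012.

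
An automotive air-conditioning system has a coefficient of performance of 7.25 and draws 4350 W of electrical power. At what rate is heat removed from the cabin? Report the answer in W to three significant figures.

31500 W

Q̇_C = COP × Ẇ = 7.25 × 4350 = 31540 W.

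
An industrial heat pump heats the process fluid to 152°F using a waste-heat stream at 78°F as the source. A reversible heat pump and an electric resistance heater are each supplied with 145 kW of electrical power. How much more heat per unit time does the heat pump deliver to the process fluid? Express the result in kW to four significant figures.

In absolute terms T_C = 298.71 K and T_H = 339.82 K, so ΔT = 41.11 K.
COP_Carnot = T_H/ΔT = 339.82/41.11 = 8.266.
The heat pump delivers Q̇_H = COP × Ẇ = 1199 kW; the resistance heater delivers Ẇ = 145.0 kW.
Extra = (COP − 1)·Ẇ = 1054 kW.

1054 kW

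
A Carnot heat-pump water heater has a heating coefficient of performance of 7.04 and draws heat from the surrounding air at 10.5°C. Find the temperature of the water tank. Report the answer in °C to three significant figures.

COP_HP = T_H/(T_H − T_C) rearranges to T_H = COP·T_C/(COP − 1).
With T_C = 283.65 K, T_H = 7.04 × 283.65/6.040 = 330.61 K.
Converting, 330.61 K = 57.46°C.

57.5 °C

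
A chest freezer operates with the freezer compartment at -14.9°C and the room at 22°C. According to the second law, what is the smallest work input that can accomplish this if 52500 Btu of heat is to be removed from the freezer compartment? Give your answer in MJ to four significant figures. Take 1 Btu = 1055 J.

7.914 MJ

In absolute terms T_C = 258.25 K and T_H = 295.15 K, so ΔT = 36.90 K.
The reversible limit is COP_R = T_C/ΔT = 6.999, so W_min = Q_C/COP = Q_C·ΔT/T_C.
W_min = 52500 × 36.90/258.25 = 7501 Btu = 7.914 MJ.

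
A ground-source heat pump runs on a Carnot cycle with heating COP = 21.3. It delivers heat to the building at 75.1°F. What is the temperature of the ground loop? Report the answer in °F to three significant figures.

50.0 °F

COP_HP = T_H/(T_H − T_C) gives T_H − T_C = T_H/COP.
With T_H = 297.09 K, T_C = 297.09 × (1 − 1/21.3) = 283.15 K.
Converting, 283.15 K = 49.99°F.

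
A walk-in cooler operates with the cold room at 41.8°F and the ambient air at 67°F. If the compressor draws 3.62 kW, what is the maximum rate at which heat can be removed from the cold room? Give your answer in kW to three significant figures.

In absolute terms T_C = 278.59 K and T_H = 292.59 K, so ΔT = 14.00 K.
COP_Carnot = T_C/ΔT = 278.59/14.00 = 19.90.
Q̇_max = COP_Carnot × Ẇ = 19.90 × 3.620 kW = 72.04 kW.

72.0 kW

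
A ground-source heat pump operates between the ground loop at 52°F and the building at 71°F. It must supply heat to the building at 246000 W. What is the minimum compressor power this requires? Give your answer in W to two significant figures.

8800 W

In absolute terms T_C = 284.26 K and T_H = 294.82 K, so ΔT = 10.56 K.
COP_Carnot = T_H/ΔT = 294.82/10.56 = 27.93.
Ẇ_min = Q̇/COP_Carnot = 246000/27.93 = 8808 W.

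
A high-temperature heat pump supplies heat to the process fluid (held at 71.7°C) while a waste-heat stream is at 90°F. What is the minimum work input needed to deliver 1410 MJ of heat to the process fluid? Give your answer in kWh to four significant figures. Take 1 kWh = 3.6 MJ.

44.84 kWh

In absolute terms T_C = 305.37 K and T_H = 344.85 K, so ΔT = 39.48 K.
The reversible limit is COP_HP = T_H/ΔT = 8.735, so W_min = Q_H/COP = Q_H·ΔT/T_H.
W_min = 1410 × 39.48/344.85 = 161.4 MJ = 44.84 kWh.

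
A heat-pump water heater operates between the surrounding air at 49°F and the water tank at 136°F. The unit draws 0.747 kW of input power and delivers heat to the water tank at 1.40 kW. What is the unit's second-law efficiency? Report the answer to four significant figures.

0.2737

COP_actual = Q̇_H/Ẇ = 1.400/0.7470 = 1.874.
In absolute terms T_C = 282.59 K and T_H = 330.93 K, so ΔT = 48.33 K.
COP_Carnot = T_H/ΔT = 330.93/48.33 = 6.847.
η_II = COP_actual/COP_Carnot = 1.874/6.847 = 0.2737.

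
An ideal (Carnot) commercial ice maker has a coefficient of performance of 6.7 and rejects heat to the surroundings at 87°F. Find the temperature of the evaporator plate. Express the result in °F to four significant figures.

For a Carnot refrigerator COP_R = T_C/(T_H − T_C), so T_C = COP·T_H/(1 + COP).
With T_H = 303.71 K, T_C = 6.7 × 303.71/7.700 = 264.26 K.
Converting, 264.26 K = 16.00°F.

16.00 °F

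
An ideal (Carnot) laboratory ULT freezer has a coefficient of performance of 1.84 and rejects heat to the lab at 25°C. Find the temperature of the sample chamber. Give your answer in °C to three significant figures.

For a Carnot refrigerator COP_R = T_C/(T_H − T_C), so T_C = COP·T_H/(1 + COP).
With T_H = 298.15 K, T_C = 1.84 × 298.15/2.840 = 193.17 K.
Converting, 193.17 K = -79.98°C.

-80.0 °C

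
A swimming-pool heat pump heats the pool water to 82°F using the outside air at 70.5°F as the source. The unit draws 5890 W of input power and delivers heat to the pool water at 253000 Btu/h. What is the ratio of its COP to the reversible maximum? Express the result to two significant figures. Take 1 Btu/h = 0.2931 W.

Converting, Q̇_H = 253000 Btu/h = 74150 W, so COP_actual = Q̇_H/Ẇ = 74150/5890 = 12.59.
In absolute terms T_C = 294.54 K and T_H = 300.93 K, so ΔT = 6.389 K.
COP_Carnot = T_H/ΔT = 300.93/6.389 = 47.10.
η_II = COP_actual/COP_Carnot = 12.59/47.10 = 0.2673.

0.27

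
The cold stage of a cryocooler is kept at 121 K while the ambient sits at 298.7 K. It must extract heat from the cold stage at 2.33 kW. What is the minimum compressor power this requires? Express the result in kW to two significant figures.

3.4 kW

The reservoir spacing is ΔT = 298.7 − 121 = 177.7 K.
COP_Carnot = T_C/ΔT = 121.00/177.7 = 0.6809.
Ẇ_min = Q̇/COP_Carnot = 2.330/0.6809 = 3.422 kW.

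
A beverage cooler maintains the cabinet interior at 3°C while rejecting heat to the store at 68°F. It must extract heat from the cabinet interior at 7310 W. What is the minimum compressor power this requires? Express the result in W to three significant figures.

450 W

In absolute terms T_C = 276.15 K and T_H = 293.15 K, so ΔT = 17.00 K.
COP_Carnot = T_C/ΔT = 276.15/17.00 = 16.24.
Ẇ_min = Q̇/COP_Carnot = 7310/16.24 = 450.0 W.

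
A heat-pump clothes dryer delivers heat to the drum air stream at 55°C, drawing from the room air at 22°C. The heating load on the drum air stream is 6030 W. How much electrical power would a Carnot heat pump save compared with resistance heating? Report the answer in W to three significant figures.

5420 W

In absolute terms T_C = 295.15 K and T_H = 328.15 K, so ΔT = 33.00 K.
COP_Carnot = T_H/ΔT = 328.15/33.00 = 9.944.
Resistance heating needs Ẇ_res = Q̇_H = 6030 W; the reversible heat pump needs only Ẇ_hp = Q̇_H/COP = 606.4 W.
Saving = 6030 − 606.4 = 5424 W.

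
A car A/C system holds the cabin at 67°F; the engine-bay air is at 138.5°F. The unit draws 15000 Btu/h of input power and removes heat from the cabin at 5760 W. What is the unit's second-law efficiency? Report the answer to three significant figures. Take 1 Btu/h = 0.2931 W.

0.178

Converting, Q̇_C = 5760 W = 19650 Btu/h, so COP_actual = Q̇_C/Ẇ = 19650/15000 = 1.310.
In absolute terms T_C = 292.59 K and T_H = 332.32 K, so ΔT = 39.72 K.
COP_Carnot = T_C/ΔT = 292.59/39.72 = 7.366.
η_II = COP_actual/COP_Carnot = 1.310/7.366 = 0.1779.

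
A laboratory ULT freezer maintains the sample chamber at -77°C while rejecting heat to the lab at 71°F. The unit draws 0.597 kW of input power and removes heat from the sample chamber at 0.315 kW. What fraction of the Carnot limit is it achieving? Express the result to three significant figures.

COP_actual = Q̇_C/Ẇ = 0.3150/0.5970 = 0.5276.
In absolute terms T_C = 196.15 K and T_H = 294.82 K, so ΔT = 98.67 K.
COP_Carnot = T_C/ΔT = 196.15/98.67 = 1.988.
η_II = COP_actual/COP_Carnot = 0.5276/1.988 = 0.2654.

0.265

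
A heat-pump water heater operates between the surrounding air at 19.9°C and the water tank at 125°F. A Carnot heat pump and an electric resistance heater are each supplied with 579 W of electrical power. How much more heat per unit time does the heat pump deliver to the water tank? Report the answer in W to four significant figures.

In absolute terms T_C = 293.05 K and T_H = 324.82 K, so ΔT = 31.77 K.
COP_Carnot = T_H/ΔT = 324.82/31.77 = 10.23.
The heat pump delivers Q̇_H = COP × Ẇ = 5920 W; the resistance heater delivers Ẇ = 579.0 W.
Extra = (COP − 1)·Ẇ = 5341 W.

5341 W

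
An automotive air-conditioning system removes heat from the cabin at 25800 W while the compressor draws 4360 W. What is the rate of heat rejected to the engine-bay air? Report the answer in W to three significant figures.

For a cyclic device the first law requires Q̇_H = Q̇_C + Ẇ.
Q̇_H = Q̇_C + Ẇ = 30160 W.

30200 W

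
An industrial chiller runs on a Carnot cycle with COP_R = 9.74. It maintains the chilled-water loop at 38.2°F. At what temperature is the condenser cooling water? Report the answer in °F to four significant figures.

COP_R = T_C/(T_H − T_C) gives T_H − T_C = T_C/COP.
With T_C = 276.59 K, T_H = 276.59 × (1 + 1/9.74) = 304.99 K.
Converting, 304.99 K = 89.32°F.

89.32 °F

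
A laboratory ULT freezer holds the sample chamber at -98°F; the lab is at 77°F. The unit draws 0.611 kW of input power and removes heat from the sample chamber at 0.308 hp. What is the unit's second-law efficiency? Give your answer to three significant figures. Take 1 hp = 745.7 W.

0.182

Converting, Q̇_C = 0.3080 hp = 0.2297 kW, so COP_actual = Q̇_C/Ẇ = 0.2297/0.6110 = 0.3759.
In absolute terms T_C = 200.93 K and T_H = 298.15 K, so ΔT = 97.22 K.
COP_Carnot = T_C/ΔT = 200.93/97.22 = 2.067.
η_II = COP_actual/COP_Carnot = 0.3759/2.067 = 0.1819.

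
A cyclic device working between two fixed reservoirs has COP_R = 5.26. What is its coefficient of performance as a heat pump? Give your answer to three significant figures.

The first law on one cycle gives Q_H = Q_C + W, so Q_H/W = Q_C/W + 1.
COP_HP = COP_R + 1 = 5.26 + 1 = 6.26.

6.26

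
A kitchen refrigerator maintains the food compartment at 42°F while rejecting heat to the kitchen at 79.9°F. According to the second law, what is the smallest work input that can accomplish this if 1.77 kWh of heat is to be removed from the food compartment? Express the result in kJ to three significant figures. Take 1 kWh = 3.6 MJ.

In absolute terms T_C = 278.71 K and T_H = 299.76 K, so ΔT = 21.06 K.
The reversible limit is COP_R = T_C/ΔT = 13.24, so W_min = Q_C/COP = Q_C·ΔT/T_C.
W_min = 1.770 × 21.06/278.71 = 0.1337 kWh = 481.4 kJ.

481 kJ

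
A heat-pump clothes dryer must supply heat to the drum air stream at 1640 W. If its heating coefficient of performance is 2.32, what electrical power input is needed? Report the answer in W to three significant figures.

707 W

Ẇ = Q̇_H/COP_HP = 1640/2.32 = 706.9 W.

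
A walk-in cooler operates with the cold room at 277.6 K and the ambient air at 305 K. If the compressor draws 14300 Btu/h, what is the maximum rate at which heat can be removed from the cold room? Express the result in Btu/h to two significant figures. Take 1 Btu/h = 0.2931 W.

The reservoir spacing is ΔT = 305 − 277.6 = 27.40 K.
COP_Carnot = T_C/ΔT = 277.60/27.40 = 10.13.
Q̇_max = COP_Carnot × Ẇ = 10.13 × 14300 Btu/h = 144900 Btu/h.

140000 Btu/h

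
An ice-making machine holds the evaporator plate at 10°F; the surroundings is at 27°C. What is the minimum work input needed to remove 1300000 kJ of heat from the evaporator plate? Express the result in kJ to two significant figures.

In absolute terms T_C = 260.93 K and T_H = 300.15 K, so ΔT = 39.22 K.
The reversible limit is COP_R = T_C/ΔT = 6.653, so W_min = Q_C/COP = Q_C·ΔT/T_C.
W_min = 1300000 × 39.22/260.93 = 195400 kJ.

200000 kJ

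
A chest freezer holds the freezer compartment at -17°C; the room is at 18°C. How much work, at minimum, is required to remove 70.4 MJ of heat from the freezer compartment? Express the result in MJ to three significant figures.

9.62 MJ

In absolute terms T_C = 256.15 K and T_H = 291.15 K, so ΔT = 35.00 K.
The reversible limit is COP_R = T_C/ΔT = 7.319, so W_min = Q_C/COP = Q_C·ΔT/T_C.
W_min = 70.40 × 35.00/256.15 = 9.619 MJ.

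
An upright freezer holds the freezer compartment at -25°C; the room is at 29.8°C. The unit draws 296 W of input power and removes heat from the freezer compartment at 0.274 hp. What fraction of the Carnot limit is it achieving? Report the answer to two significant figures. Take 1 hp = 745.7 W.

Converting, Q̇_C = 0.2740 hp = 204.3 W, so COP_actual = Q̇_C/Ẇ = 204.3/296.0 = 0.6903.
In absolute terms T_C = 248.15 K and T_H = 302.95 K, so ΔT = 54.80 K.
COP_Carnot = T_C/ΔT = 248.15/54.80 = 4.528.
η_II = COP_actual/COP_Carnot = 0.6903/4.528 = 0.1524.

0.15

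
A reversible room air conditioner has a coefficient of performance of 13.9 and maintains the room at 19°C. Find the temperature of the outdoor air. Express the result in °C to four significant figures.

40.02 °C

COP_R = T_C/(T_H − T_C) gives T_H − T_C = T_C/COP.
With T_C = 292.15 K, T_H = 292.15 × (1 + 1/13.9) = 313.17 K.
Converting, 313.17 K = 40.02°C.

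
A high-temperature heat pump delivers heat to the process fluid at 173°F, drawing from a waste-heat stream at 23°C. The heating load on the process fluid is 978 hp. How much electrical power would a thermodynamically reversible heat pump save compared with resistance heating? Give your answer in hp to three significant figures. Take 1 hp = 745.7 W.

824 hp

In absolute terms T_C = 296.15 K and T_H = 351.48 K, so ΔT = 55.33 K.
COP_Carnot = T_H/ΔT = 351.48/55.33 = 6.352.
Resistance heating needs Ẇ_res = Q̇_H = 978.0 hp; the reversible heat pump needs only Ẇ_hp = Q̇_H/COP = 154.0 hp.
Saving = 978.0 − 154.0 = 824.0 hp.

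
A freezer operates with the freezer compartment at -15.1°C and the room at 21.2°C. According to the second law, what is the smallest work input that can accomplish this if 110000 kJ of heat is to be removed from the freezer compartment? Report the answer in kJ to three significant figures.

15500 kJ

In absolute terms T_C = 258.05 K and T_H = 294.35 K, so ΔT = 36.30 K.
The reversible limit is COP_R = T_C/ΔT = 7.109, so W_min = Q_C/COP = Q_C·ΔT/T_C.
W_min = 110000 × 36.30/258.05 = 15470 kJ.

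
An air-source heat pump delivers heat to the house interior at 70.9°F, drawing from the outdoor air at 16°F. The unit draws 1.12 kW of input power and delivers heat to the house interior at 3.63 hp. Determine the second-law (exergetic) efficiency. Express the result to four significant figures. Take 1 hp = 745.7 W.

0.2501

Converting, Q̇_H = 3.630 hp = 2.707 kW, so COP_actual = Q̇_H/Ẇ = 2.707/1.120 = 2.417.
In absolute terms T_C = 264.26 K and T_H = 294.76 K, so ΔT = 30.50 K.
COP_Carnot = T_H/ΔT = 294.76/30.50 = 9.664.
η_II = COP_actual/COP_Carnot = 2.417/9.664 = 0.2501.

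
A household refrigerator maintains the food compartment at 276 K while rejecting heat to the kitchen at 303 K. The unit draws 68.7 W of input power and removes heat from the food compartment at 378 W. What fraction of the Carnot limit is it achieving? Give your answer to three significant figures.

0.538

COP_actual = Q̇_C/Ẇ = 378.0/68.70 = 5.502.
The reservoir spacing is ΔT = 303 − 276 = 27.00 K.
COP_Carnot = T_C/ΔT = 276.00/27.00 = 10.22.
η_II = COP_actual/COP_Carnot = 5.502/10.22 = 0.5383.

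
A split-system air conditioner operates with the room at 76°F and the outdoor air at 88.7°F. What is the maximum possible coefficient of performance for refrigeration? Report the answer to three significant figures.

42.2

In absolute terms T_C = 297.59 K and T_H = 304.65 K, so ΔT = 7.056 K.
For a reversible cycle, COP_Carnot = T_C/ΔT = 297.59/7.056 = 42.18.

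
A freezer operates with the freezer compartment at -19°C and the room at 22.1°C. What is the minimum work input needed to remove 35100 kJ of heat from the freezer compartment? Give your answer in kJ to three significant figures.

5680 kJ

In absolute terms T_C = 254.15 K and T_H = 295.25 K, so ΔT = 41.10 K.
The reversible limit is COP_R = T_C/ΔT = 6.184, so W_min = Q_C/COP = Q_C·ΔT/T_C.
W_min = 35100 × 41.10/254.15 = 5676 kJ.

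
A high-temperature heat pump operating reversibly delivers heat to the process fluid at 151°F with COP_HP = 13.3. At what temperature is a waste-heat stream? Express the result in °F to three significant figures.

105 °F

COP_HP = T_H/(T_H − T_C) gives T_H − T_C = T_H/COP.
With T_H = 339.26 K, T_C = 339.26 × (1 − 1/13.3) = 313.75 K.
Converting, 313.75 K = 105.08°F.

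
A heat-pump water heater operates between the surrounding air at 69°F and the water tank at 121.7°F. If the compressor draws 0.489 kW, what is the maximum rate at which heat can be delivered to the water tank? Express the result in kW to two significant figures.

In absolute terms T_C = 293.71 K and T_H = 322.98 K, so ΔT = 29.28 K.
COP_Carnot = T_H/ΔT = 322.98/29.28 = 11.03.
Q̇_max = COP_Carnot × Ẇ = 11.03 × 0.4890 kW = 5.394 kW.

5.4 kW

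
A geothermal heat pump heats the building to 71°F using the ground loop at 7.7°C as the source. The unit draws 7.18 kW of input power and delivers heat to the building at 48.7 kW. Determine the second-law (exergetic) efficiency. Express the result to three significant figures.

COP_actual = Q̇_H/Ẇ = 48.70/7.180 = 6.783.
In absolute terms T_C = 280.85 K and T_H = 294.82 K, so ΔT = 13.97 K.
COP_Carnot = T_H/ΔT = 294.82/13.97 = 21.11.
η_II = COP_actual/COP_Carnot = 6.783/21.11 = 0.3213.

0.321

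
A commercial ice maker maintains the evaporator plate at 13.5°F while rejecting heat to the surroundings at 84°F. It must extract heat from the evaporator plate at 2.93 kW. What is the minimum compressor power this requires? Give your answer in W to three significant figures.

437 W

In absolute terms T_C = 262.87 K and T_H = 302.04 K, so ΔT = 39.17 K.
COP_Carnot = T_C/ΔT = 262.87/39.17 = 6.712.
Ẇ_min = Q̇/COP_Carnot = 2.930/6.712 = 0.4366 kW = 436.6 W.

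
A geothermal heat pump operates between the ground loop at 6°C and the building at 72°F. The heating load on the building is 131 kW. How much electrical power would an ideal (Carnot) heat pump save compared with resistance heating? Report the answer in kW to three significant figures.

124 kW

In absolute terms T_C = 279.15 K and T_H = 295.37 K, so ΔT = 16.22 K.
COP_Carnot = T_H/ΔT = 295.37/16.22 = 18.21.
Resistance heating needs Ẇ_res = Q̇_H = 131.0 kW; the reversible heat pump needs only Ẇ_hp = Q̇_H/COP = 7.195 kW.
Saving = 131.0 − 7.195 = 123.8 kW.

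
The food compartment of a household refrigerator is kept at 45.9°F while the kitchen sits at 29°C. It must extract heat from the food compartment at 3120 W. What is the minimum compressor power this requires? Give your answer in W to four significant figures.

In absolute terms T_C = 280.87 K and T_H = 302.15 K, so ΔT = 21.28 K.
COP_Carnot = T_C/ΔT = 280.87/21.28 = 13.20.
Ẇ_min = Q̇/COP_Carnot = 3120/13.20 = 236.4 W.

236.4 W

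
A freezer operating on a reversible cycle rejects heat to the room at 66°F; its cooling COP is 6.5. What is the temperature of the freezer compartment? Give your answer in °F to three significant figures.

For a Carnot refrigerator COP_R = T_C/(T_H − T_C), so T_C = COP·T_H/(1 + COP).
With T_H = 292.04 K, T_C = 6.5 × 292.04/7.500 = 253.10 K.
Converting, 253.10 K = -4.09°F.

-4.09 °F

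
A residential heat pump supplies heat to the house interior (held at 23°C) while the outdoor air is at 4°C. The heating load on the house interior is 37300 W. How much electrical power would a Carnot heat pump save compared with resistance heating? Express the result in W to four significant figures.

In absolute terms T_C = 277.15 K and T_H = 296.15 K, so ΔT = 19.00 K.
COP_Carnot = T_H/ΔT = 296.15/19.00 = 15.59.
Resistance heating needs Ẇ_res = Q̇_H = 37300 W; the reversible heat pump needs only Ẇ_hp = Q̇_H/COP = 2393 W.
Saving = 37300 − 2393 = 34910 W.

34910 W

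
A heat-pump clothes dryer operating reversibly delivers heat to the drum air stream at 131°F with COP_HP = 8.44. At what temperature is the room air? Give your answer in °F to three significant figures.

COP_HP = T_H/(T_H − T_C) gives T_H − T_C = T_H/COP.
With T_H = 328.15 K, T_C = 328.15 × (1 − 1/8.44) = 289.27 K.
Converting, 289.27 K = 61.02°F.

61.0 °F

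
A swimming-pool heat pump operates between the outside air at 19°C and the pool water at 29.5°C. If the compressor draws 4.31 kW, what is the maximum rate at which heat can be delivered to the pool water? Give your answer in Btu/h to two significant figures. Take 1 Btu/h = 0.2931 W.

In absolute terms T_C = 292.15 K and T_H = 302.65 K, so ΔT = 10.50 K.
COP_Carnot = T_H/ΔT = 302.65/10.50 = 28.82.
Q̇_max = COP_Carnot × Ẇ = 28.82 × 4.310 kW = 124.2 kW = 423900 Btu/h.

420000 Btu/h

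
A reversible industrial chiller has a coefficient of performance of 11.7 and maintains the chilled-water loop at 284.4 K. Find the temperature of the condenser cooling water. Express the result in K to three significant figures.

COP_R = T_C/(T_H − T_C) gives T_H − T_C = T_C/COP.
With T_C = 284.40 K, T_H = 284.40 × (1 + 1/11.7) = 308.71 K.

309 K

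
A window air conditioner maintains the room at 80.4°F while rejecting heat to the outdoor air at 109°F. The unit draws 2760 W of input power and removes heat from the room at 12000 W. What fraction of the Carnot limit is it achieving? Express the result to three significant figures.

0.230

COP_actual = Q̇_C/Ẇ = 12000/2760 = 4.348.
In absolute terms T_C = 300.04 K and T_H = 315.93 K, so ΔT = 15.89 K.
COP_Carnot = T_C/ΔT = 300.04/15.89 = 18.88.
η_II = COP_actual/COP_Carnot = 4.348/18.88 = 0.2302.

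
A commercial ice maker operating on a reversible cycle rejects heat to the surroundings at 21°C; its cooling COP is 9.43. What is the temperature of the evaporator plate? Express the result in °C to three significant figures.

-7.20 °C

For a Carnot refrigerator COP_R = T_C/(T_H − T_C), so T_C = COP·T_H/(1 + COP).
With T_H = 294.15 K, T_C = 9.43 × 294.15/10.43 = 265.95 K.
Converting, 265.95 K = -7.20°C.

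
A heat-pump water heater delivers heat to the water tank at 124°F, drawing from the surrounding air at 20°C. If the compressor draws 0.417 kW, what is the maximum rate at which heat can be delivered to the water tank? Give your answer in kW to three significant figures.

4.35 kW

In absolute terms T_C = 293.15 K and T_H = 324.26 K, so ΔT = 31.11 K.
COP_Carnot = T_H/ΔT = 324.26/31.11 = 10.42.
Q̇_max = COP_Carnot × Ẇ = 10.42 × 0.4170 kW = 4.346 kW.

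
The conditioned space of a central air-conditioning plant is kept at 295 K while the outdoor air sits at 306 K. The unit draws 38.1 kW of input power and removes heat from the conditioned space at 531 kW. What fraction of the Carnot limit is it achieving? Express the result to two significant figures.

0.52

COP_actual = Q̇_C/Ẇ = 531.0/38.10 = 13.94.
The reservoir spacing is ΔT = 306 − 295 = 11.00 K.
COP_Carnot = T_C/ΔT = 295.00/11.00 = 26.82.
η_II = COP_actual/COP_Carnot = 13.94/26.82 = 0.5197.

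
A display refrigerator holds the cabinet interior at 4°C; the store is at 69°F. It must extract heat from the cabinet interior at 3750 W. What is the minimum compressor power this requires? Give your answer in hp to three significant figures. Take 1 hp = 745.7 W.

In absolute terms T_C = 277.15 K and T_H = 293.71 K, so ΔT = 16.56 K.
COP_Carnot = T_C/ΔT = 277.15/16.56 = 16.74.
Ẇ_min = Q̇/COP_Carnot = 3750/16.74 = 224.0 W = 0.3004 hp.

0.300 hp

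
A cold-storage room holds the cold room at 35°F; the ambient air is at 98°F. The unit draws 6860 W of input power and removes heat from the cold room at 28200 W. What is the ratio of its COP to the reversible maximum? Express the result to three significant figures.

COP_actual = Q̇_C/Ẇ = 28200/6860 = 4.111.
In absolute terms T_C = 274.82 K and T_H = 309.82 K, so ΔT = 35.00 K.
COP_Carnot = T_C/ΔT = 274.82/35.00 = 7.852.
η_II = COP_actual/COP_Carnot = 4.111/7.852 = 0.5235.

0.524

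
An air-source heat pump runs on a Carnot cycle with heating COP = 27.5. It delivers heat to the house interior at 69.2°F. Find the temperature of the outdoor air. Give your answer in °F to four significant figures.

COP_HP = T_H/(T_H − T_C) gives T_H − T_C = T_H/COP.
With T_H = 293.82 K, T_C = 293.82 × (1 − 1/27.5) = 283.13 K.
Converting, 283.13 K = 49.97°F.

49.97 °F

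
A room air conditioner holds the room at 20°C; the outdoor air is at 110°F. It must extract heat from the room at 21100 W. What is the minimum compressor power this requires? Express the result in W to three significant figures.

1680 W

In absolute terms T_C = 293.15 K and T_H = 316.48 K, so ΔT = 23.33 K.
COP_Carnot = T_C/ΔT = 293.15/23.33 = 12.56.
Ẇ_min = Q̇/COP_Carnot = 21100/12.56 = 1679 W.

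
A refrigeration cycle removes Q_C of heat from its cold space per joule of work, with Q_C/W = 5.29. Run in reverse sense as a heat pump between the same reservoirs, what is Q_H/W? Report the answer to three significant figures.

6.29

The first law on one cycle gives Q_H = Q_C + W, so Q_H/W = Q_C/W + 1.
COP_HP = COP_R + 1 = 5.29 + 1 = 6.29.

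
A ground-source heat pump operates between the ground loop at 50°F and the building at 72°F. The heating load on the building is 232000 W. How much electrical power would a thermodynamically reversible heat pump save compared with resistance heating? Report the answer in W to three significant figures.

In absolute terms T_C = 283.15 K and T_H = 295.37 K, so ΔT = 12.22 K.
COP_Carnot = T_H/ΔT = 295.37/12.22 = 24.17.
Resistance heating needs Ẇ_res = Q̇_H = 232000 W; the reversible heat pump needs only Ẇ_hp = Q̇_H/COP = 9600 W.
Saving = 232000 − 9600 = 222400 W.

222000 W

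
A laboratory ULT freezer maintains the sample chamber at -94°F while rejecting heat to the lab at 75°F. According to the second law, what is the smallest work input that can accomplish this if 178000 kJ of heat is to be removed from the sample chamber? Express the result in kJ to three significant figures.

In absolute terms T_C = 203.15 K and T_H = 297.04 K, so ΔT = 93.89 K.
The reversible limit is COP_R = T_C/ΔT = 2.164, so W_min = Q_C/COP = Q_C·ΔT/T_C.
W_min = 178000 × 93.89/203.15 = 82270 kJ.

82300 kJ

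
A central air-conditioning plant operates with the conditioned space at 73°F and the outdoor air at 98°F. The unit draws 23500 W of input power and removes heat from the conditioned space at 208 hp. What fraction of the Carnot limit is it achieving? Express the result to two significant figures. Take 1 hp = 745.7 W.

0.31

Converting, Q̇_C = 208.0 hp = 155100 W, so COP_actual = Q̇_C/Ẇ = 155100/23500 = 6.600.
In absolute terms T_C = 295.93 K and T_H = 309.82 K, so ΔT = 13.89 K.
COP_Carnot = T_C/ΔT = 295.93/13.89 = 21.31.
η_II = COP_actual/COP_Carnot = 6.600/21.31 = 0.3098.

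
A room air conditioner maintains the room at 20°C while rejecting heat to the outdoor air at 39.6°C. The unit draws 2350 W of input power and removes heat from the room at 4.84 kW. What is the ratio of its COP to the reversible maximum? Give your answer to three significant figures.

Converting, Q̇_C = 4.840 kW = 4840 W, so COP_actual = Q̇_C/Ẇ = 4840/2350 = 2.060.
In absolute terms T_C = 293.15 K and T_H = 312.75 K, so ΔT = 19.60 K.
COP_Carnot = T_C/ΔT = 293.15/19.60 = 14.96.
η_II = COP_actual/COP_Carnot = 2.060/14.96 = 0.1377.

0.138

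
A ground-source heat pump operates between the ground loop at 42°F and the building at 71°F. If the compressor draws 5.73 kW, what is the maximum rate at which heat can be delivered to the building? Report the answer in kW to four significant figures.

104.9 kW

In absolute terms T_C = 278.71 K and T_H = 294.82 K, so ΔT = 16.11 K.
COP_Carnot = T_H/ΔT = 294.82/16.11 = 18.30.
Q̇_max = COP_Carnot × Ẇ = 18.30 × 5.730 kW = 104.9 kW.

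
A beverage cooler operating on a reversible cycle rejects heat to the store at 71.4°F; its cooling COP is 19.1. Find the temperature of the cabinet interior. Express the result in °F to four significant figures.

44.98 °F

For a Carnot refrigerator COP_R = T_C/(T_H − T_C), so T_C = COP·T_H/(1 + COP).
With T_H = 295.04 K, T_C = 19.1 × 295.04/20.10 = 280.36 K.
Converting, 280.36 K = 44.98°F.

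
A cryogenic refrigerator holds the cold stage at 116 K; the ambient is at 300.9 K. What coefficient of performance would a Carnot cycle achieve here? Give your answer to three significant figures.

The reservoir spacing is ΔT = 300.9 − 116 = 184.9 K.
For a reversible cycle, COP_Carnot = T_C/ΔT = 116.00/184.9 = 0.6274.

0.627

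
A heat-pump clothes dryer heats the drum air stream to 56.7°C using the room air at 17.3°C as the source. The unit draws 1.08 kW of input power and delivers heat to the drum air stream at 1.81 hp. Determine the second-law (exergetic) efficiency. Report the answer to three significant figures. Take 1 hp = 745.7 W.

0.149

Converting, Q̇_H = 1.810 hp = 1.350 kW, so COP_actual = Q̇_H/Ẇ = 1.350/1.080 = 1.250.
In absolute terms T_C = 290.45 K and T_H = 329.85 K, so ΔT = 39.40 K.
COP_Carnot = T_H/ΔT = 329.85/39.40 = 8.372.
η_II = COP_actual/COP_Carnot = 1.250/8.372 = 0.1493.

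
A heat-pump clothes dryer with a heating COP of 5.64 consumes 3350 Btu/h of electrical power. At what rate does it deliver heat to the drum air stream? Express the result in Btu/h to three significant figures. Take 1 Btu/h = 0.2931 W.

18900 Btu/h

Q̇_H = COP_HP × Ẇ = 5.64 × 3350 = 18890 Btu/h.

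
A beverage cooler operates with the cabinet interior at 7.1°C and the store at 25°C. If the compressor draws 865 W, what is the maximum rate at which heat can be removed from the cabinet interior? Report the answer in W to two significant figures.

In absolute terms T_C = 280.25 K and T_H = 298.15 K, so ΔT = 17.90 K.
COP_Carnot = T_C/ΔT = 280.25/17.90 = 15.66.
Q̇_max = COP_Carnot × Ẇ = 15.66 × 865.0 W = 13540 W.

14000 W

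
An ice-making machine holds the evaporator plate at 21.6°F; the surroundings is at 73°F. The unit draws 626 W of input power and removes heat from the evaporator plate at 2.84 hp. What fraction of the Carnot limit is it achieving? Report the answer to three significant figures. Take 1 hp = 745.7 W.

0.361

Converting, Q̇_C = 2.840 hp = 2118 W, so COP_actual = Q̇_C/Ẇ = 2118/626.0 = 3.383.
In absolute terms T_C = 267.37 K and T_H = 295.93 K, so ΔT = 28.56 K.
COP_Carnot = T_C/ΔT = 267.37/28.56 = 9.363.
η_II = COP_actual/COP_Carnot = 3.383/9.363 = 0.3613.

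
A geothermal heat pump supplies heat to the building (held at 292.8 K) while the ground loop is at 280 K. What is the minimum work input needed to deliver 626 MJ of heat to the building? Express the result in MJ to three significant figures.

27.4 MJ

The reservoir spacing is ΔT = 292.8 − 280 = 12.80 K.
The reversible limit is COP_HP = T_H/ΔT = 22.88, so W_min = Q_H/COP = Q_H·ΔT/T_H.
W_min = 626.0 × 12.80/292.80 = 27.37 MJ.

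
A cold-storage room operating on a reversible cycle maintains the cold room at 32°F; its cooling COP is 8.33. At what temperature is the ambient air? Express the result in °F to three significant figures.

91.0 °F

COP_R = T_C/(T_H − T_C) gives T_H − T_C = T_C/COP.
With T_C = 273.15 K, T_H = 273.15 × (1 + 1/8.33) = 305.94 K.
Converting, 305.94 K = 91.02°F.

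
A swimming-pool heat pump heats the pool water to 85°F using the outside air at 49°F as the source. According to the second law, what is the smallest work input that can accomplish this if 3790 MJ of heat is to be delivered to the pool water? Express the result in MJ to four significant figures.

In absolute terms T_C = 282.59 K and T_H = 302.59 K, so ΔT = 20.00 K.
The reversible limit is COP_HP = T_H/ΔT = 15.13, so W_min = Q_H/COP = Q_H·ΔT/T_H.
W_min = 3790 × 20.00/302.59 = 250.5 MJ.

250.5 MJ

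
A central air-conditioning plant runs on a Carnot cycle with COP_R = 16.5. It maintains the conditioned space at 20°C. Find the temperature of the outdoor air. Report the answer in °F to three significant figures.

COP_R = T_C/(T_H − T_C) gives T_H − T_C = T_C/COP.
With T_C = 293.15 K, T_H = 293.15 × (1 + 1/16.5) = 310.92 K.
Converting, 310.92 K = 99.98°F.

100 °F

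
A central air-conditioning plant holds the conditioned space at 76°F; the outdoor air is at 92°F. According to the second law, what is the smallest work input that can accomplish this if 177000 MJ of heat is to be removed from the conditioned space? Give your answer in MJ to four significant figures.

5287 MJ

In absolute terms T_C = 297.59 K and T_H = 306.48 K, so ΔT = 8.889 K.
The reversible limit is COP_R = T_C/ΔT = 33.48, so W_min = Q_C/COP = Q_C·ΔT/T_C.
W_min = 177000 × 8.889/297.59 = 5287 MJ.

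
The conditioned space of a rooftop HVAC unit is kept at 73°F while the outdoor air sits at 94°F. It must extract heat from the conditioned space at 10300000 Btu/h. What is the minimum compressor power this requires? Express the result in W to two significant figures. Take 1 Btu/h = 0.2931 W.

In absolute terms T_C = 295.93 K and T_H = 307.59 K, so ΔT = 11.67 K.
COP_Carnot = T_C/ΔT = 295.93/11.67 = 25.37.
Ẇ_min = Q̇/COP_Carnot = 10300000/25.37 = 406100 Btu/h = 119000 W.

120000 W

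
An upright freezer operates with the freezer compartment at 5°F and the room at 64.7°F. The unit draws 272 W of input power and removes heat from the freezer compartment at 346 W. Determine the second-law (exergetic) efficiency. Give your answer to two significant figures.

0.16

COP_actual = Q̇_C/Ẇ = 346.0/272.0 = 1.272.
In absolute terms T_C = 258.15 K and T_H = 291.32 K, so ΔT = 33.17 K.
COP_Carnot = T_C/ΔT = 258.15/33.17 = 7.783.
η_II = COP_actual/COP_Carnot = 1.272/7.783 = 0.1634.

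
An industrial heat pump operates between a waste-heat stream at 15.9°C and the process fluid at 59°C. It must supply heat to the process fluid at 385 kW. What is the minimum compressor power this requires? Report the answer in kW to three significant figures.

50.0 kW

In absolute terms T_C = 289.05 K and T_H = 332.15 K, so ΔT = 43.10 K.
COP_Carnot = T_H/ΔT = 332.15/43.10 = 7.706.
Ẇ_min = Q̇/COP_Carnot = 385.0/7.706 = 49.96 kW.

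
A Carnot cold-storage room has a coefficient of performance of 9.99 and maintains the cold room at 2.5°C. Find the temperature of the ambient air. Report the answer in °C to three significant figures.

COP_R = T_C/(T_H − T_C) gives T_H − T_C = T_C/COP.
With T_C = 275.65 K, T_H = 275.65 × (1 + 1/9.99) = 303.24 K.
Converting, 303.24 K = 30.09°C.

30.1 °C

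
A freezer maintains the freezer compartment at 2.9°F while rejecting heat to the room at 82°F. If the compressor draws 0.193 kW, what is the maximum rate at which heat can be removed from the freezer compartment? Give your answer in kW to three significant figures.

1.13 kW

In absolute terms T_C = 256.98 K and T_H = 300.93 K, so ΔT = 43.94 K.
COP_Carnot = T_C/ΔT = 256.98/43.94 = 5.848.
Q̇_max = COP_Carnot × Ẇ = 5.848 × 0.1930 kW = 1.129 kW.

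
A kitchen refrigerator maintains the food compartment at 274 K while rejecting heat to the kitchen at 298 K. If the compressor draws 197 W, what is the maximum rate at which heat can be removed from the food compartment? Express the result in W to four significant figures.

The reservoir spacing is ΔT = 298 − 274 = 24.00 K.
COP_Carnot = T_C/ΔT = 274.00/24.00 = 11.42.
Q̇_max = COP_Carnot × Ẇ = 11.42 × 197.0 W = 2249 W.

2249 W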